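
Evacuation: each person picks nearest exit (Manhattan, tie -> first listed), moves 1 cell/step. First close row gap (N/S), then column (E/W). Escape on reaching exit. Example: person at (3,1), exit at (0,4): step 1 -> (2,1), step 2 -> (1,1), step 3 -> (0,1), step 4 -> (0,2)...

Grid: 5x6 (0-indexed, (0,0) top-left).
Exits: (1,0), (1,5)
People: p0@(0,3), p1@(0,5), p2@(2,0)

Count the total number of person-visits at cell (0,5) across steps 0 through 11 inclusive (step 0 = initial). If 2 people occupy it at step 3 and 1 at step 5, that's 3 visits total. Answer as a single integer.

Step 0: p0@(0,3) p1@(0,5) p2@(2,0) -> at (0,5): 1 [p1], cum=1
Step 1: p0@(1,3) p1@ESC p2@ESC -> at (0,5): 0 [-], cum=1
Step 2: p0@(1,4) p1@ESC p2@ESC -> at (0,5): 0 [-], cum=1
Step 3: p0@ESC p1@ESC p2@ESC -> at (0,5): 0 [-], cum=1
Total visits = 1

Answer: 1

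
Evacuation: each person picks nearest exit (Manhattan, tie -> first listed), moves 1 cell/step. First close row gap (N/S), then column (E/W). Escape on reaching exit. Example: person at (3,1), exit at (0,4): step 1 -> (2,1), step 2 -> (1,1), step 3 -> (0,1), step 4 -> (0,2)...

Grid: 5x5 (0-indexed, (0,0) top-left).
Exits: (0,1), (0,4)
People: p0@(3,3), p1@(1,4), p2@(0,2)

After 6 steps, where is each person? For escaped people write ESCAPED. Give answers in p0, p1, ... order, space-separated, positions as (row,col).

Step 1: p0:(3,3)->(2,3) | p1:(1,4)->(0,4)->EXIT | p2:(0,2)->(0,1)->EXIT
Step 2: p0:(2,3)->(1,3) | p1:escaped | p2:escaped
Step 3: p0:(1,3)->(0,3) | p1:escaped | p2:escaped
Step 4: p0:(0,3)->(0,4)->EXIT | p1:escaped | p2:escaped

ESCAPED ESCAPED ESCAPED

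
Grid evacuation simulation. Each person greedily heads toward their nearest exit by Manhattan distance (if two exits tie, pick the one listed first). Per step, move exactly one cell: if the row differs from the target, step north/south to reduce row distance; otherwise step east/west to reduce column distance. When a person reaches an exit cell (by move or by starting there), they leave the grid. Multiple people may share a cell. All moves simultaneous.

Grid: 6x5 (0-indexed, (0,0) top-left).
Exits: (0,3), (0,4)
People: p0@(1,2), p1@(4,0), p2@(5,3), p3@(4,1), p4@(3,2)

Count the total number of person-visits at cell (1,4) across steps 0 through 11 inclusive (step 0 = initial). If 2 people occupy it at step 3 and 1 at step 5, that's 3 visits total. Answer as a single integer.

Answer: 0

Derivation:
Step 0: p0@(1,2) p1@(4,0) p2@(5,3) p3@(4,1) p4@(3,2) -> at (1,4): 0 [-], cum=0
Step 1: p0@(0,2) p1@(3,0) p2@(4,3) p3@(3,1) p4@(2,2) -> at (1,4): 0 [-], cum=0
Step 2: p0@ESC p1@(2,0) p2@(3,3) p3@(2,1) p4@(1,2) -> at (1,4): 0 [-], cum=0
Step 3: p0@ESC p1@(1,0) p2@(2,3) p3@(1,1) p4@(0,2) -> at (1,4): 0 [-], cum=0
Step 4: p0@ESC p1@(0,0) p2@(1,3) p3@(0,1) p4@ESC -> at (1,4): 0 [-], cum=0
Step 5: p0@ESC p1@(0,1) p2@ESC p3@(0,2) p4@ESC -> at (1,4): 0 [-], cum=0
Step 6: p0@ESC p1@(0,2) p2@ESC p3@ESC p4@ESC -> at (1,4): 0 [-], cum=0
Step 7: p0@ESC p1@ESC p2@ESC p3@ESC p4@ESC -> at (1,4): 0 [-], cum=0
Total visits = 0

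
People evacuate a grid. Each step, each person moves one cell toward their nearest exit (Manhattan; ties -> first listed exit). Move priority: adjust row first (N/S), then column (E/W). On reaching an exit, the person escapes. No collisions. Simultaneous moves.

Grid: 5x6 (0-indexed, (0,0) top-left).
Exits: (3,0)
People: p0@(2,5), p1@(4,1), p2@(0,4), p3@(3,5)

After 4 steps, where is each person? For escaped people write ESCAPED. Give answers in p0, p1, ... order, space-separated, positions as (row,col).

Step 1: p0:(2,5)->(3,5) | p1:(4,1)->(3,1) | p2:(0,4)->(1,4) | p3:(3,5)->(3,4)
Step 2: p0:(3,5)->(3,4) | p1:(3,1)->(3,0)->EXIT | p2:(1,4)->(2,4) | p3:(3,4)->(3,3)
Step 3: p0:(3,4)->(3,3) | p1:escaped | p2:(2,4)->(3,4) | p3:(3,3)->(3,2)
Step 4: p0:(3,3)->(3,2) | p1:escaped | p2:(3,4)->(3,3) | p3:(3,2)->(3,1)

(3,2) ESCAPED (3,3) (3,1)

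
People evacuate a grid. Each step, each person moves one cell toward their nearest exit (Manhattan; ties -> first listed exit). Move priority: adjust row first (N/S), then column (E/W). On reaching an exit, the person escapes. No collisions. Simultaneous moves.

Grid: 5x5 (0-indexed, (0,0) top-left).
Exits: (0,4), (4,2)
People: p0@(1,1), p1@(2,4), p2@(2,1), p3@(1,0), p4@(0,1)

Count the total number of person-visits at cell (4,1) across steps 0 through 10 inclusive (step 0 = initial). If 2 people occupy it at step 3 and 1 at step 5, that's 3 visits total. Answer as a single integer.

Answer: 1

Derivation:
Step 0: p0@(1,1) p1@(2,4) p2@(2,1) p3@(1,0) p4@(0,1) -> at (4,1): 0 [-], cum=0
Step 1: p0@(0,1) p1@(1,4) p2@(3,1) p3@(0,0) p4@(0,2) -> at (4,1): 0 [-], cum=0
Step 2: p0@(0,2) p1@ESC p2@(4,1) p3@(0,1) p4@(0,3) -> at (4,1): 1 [p2], cum=1
Step 3: p0@(0,3) p1@ESC p2@ESC p3@(0,2) p4@ESC -> at (4,1): 0 [-], cum=1
Step 4: p0@ESC p1@ESC p2@ESC p3@(0,3) p4@ESC -> at (4,1): 0 [-], cum=1
Step 5: p0@ESC p1@ESC p2@ESC p3@ESC p4@ESC -> at (4,1): 0 [-], cum=1
Total visits = 1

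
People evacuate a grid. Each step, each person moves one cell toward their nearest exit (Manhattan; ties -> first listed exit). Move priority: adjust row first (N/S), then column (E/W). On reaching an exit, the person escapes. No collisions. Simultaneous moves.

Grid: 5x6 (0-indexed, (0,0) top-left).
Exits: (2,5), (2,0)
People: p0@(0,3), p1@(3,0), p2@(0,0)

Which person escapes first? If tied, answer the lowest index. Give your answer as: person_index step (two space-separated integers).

Step 1: p0:(0,3)->(1,3) | p1:(3,0)->(2,0)->EXIT | p2:(0,0)->(1,0)
Step 2: p0:(1,3)->(2,3) | p1:escaped | p2:(1,0)->(2,0)->EXIT
Step 3: p0:(2,3)->(2,4) | p1:escaped | p2:escaped
Step 4: p0:(2,4)->(2,5)->EXIT | p1:escaped | p2:escaped
Exit steps: [4, 1, 2]
First to escape: p1 at step 1

Answer: 1 1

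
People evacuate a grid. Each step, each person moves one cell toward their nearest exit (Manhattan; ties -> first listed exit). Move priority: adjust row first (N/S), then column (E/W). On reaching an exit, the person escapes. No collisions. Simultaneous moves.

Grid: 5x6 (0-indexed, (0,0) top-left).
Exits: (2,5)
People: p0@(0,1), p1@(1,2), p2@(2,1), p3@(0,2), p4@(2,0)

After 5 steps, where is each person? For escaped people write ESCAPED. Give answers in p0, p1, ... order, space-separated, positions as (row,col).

Step 1: p0:(0,1)->(1,1) | p1:(1,2)->(2,2) | p2:(2,1)->(2,2) | p3:(0,2)->(1,2) | p4:(2,0)->(2,1)
Step 2: p0:(1,1)->(2,1) | p1:(2,2)->(2,3) | p2:(2,2)->(2,3) | p3:(1,2)->(2,2) | p4:(2,1)->(2,2)
Step 3: p0:(2,1)->(2,2) | p1:(2,3)->(2,4) | p2:(2,3)->(2,4) | p3:(2,2)->(2,3) | p4:(2,2)->(2,3)
Step 4: p0:(2,2)->(2,3) | p1:(2,4)->(2,5)->EXIT | p2:(2,4)->(2,5)->EXIT | p3:(2,3)->(2,4) | p4:(2,3)->(2,4)
Step 5: p0:(2,3)->(2,4) | p1:escaped | p2:escaped | p3:(2,4)->(2,5)->EXIT | p4:(2,4)->(2,5)->EXIT

(2,4) ESCAPED ESCAPED ESCAPED ESCAPED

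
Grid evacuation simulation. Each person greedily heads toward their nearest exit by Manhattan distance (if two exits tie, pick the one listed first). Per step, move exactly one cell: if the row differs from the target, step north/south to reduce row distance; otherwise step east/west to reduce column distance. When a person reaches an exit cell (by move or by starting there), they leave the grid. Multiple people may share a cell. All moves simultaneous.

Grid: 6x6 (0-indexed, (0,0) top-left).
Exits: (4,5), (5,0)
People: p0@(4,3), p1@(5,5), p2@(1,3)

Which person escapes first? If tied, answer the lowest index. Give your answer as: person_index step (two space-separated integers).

Step 1: p0:(4,3)->(4,4) | p1:(5,5)->(4,5)->EXIT | p2:(1,3)->(2,3)
Step 2: p0:(4,4)->(4,5)->EXIT | p1:escaped | p2:(2,3)->(3,3)
Step 3: p0:escaped | p1:escaped | p2:(3,3)->(4,3)
Step 4: p0:escaped | p1:escaped | p2:(4,3)->(4,4)
Step 5: p0:escaped | p1:escaped | p2:(4,4)->(4,5)->EXIT
Exit steps: [2, 1, 5]
First to escape: p1 at step 1

Answer: 1 1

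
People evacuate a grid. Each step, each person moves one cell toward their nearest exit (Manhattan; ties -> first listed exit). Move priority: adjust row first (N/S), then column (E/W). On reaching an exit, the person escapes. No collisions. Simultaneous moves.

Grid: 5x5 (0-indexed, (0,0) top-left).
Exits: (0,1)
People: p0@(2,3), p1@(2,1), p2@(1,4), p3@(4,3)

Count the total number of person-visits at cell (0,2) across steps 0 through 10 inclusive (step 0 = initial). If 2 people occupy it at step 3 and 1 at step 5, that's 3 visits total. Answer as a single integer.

Answer: 3

Derivation:
Step 0: p0@(2,3) p1@(2,1) p2@(1,4) p3@(4,3) -> at (0,2): 0 [-], cum=0
Step 1: p0@(1,3) p1@(1,1) p2@(0,4) p3@(3,3) -> at (0,2): 0 [-], cum=0
Step 2: p0@(0,3) p1@ESC p2@(0,3) p3@(2,3) -> at (0,2): 0 [-], cum=0
Step 3: p0@(0,2) p1@ESC p2@(0,2) p3@(1,3) -> at (0,2): 2 [p0,p2], cum=2
Step 4: p0@ESC p1@ESC p2@ESC p3@(0,3) -> at (0,2): 0 [-], cum=2
Step 5: p0@ESC p1@ESC p2@ESC p3@(0,2) -> at (0,2): 1 [p3], cum=3
Step 6: p0@ESC p1@ESC p2@ESC p3@ESC -> at (0,2): 0 [-], cum=3
Total visits = 3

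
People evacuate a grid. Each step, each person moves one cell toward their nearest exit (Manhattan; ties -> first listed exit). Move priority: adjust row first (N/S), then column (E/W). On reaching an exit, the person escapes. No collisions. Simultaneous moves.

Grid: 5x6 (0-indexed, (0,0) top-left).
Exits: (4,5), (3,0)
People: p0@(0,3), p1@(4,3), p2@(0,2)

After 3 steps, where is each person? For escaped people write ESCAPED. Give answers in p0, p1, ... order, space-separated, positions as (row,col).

Step 1: p0:(0,3)->(1,3) | p1:(4,3)->(4,4) | p2:(0,2)->(1,2)
Step 2: p0:(1,3)->(2,3) | p1:(4,4)->(4,5)->EXIT | p2:(1,2)->(2,2)
Step 3: p0:(2,3)->(3,3) | p1:escaped | p2:(2,2)->(3,2)

(3,3) ESCAPED (3,2)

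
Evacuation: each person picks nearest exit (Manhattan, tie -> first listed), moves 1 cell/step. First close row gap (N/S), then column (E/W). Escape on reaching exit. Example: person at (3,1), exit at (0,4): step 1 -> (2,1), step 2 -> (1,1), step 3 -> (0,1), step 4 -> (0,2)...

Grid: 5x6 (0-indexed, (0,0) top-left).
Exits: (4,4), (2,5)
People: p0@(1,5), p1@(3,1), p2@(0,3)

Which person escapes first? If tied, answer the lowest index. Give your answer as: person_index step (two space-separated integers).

Step 1: p0:(1,5)->(2,5)->EXIT | p1:(3,1)->(4,1) | p2:(0,3)->(1,3)
Step 2: p0:escaped | p1:(4,1)->(4,2) | p2:(1,3)->(2,3)
Step 3: p0:escaped | p1:(4,2)->(4,3) | p2:(2,3)->(2,4)
Step 4: p0:escaped | p1:(4,3)->(4,4)->EXIT | p2:(2,4)->(2,5)->EXIT
Exit steps: [1, 4, 4]
First to escape: p0 at step 1

Answer: 0 1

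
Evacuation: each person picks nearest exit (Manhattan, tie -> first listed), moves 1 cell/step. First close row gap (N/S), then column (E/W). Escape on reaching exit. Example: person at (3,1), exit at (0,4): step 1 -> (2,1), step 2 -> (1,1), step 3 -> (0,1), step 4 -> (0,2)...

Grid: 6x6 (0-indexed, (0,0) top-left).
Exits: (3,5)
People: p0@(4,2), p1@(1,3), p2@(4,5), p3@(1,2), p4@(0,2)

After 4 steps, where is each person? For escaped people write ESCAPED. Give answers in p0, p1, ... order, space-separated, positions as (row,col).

Step 1: p0:(4,2)->(3,2) | p1:(1,3)->(2,3) | p2:(4,5)->(3,5)->EXIT | p3:(1,2)->(2,2) | p4:(0,2)->(1,2)
Step 2: p0:(3,2)->(3,3) | p1:(2,3)->(3,3) | p2:escaped | p3:(2,2)->(3,2) | p4:(1,2)->(2,2)
Step 3: p0:(3,3)->(3,4) | p1:(3,3)->(3,4) | p2:escaped | p3:(3,2)->(3,3) | p4:(2,2)->(3,2)
Step 4: p0:(3,4)->(3,5)->EXIT | p1:(3,4)->(3,5)->EXIT | p2:escaped | p3:(3,3)->(3,4) | p4:(3,2)->(3,3)

ESCAPED ESCAPED ESCAPED (3,4) (3,3)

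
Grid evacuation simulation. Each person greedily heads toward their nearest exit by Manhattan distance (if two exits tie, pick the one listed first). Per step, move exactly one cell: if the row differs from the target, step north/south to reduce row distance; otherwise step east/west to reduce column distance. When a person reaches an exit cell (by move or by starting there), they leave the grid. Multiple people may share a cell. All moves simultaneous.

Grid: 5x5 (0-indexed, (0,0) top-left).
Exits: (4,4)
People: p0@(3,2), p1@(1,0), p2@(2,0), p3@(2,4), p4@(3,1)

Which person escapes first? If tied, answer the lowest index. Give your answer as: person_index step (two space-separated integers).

Answer: 3 2

Derivation:
Step 1: p0:(3,2)->(4,2) | p1:(1,0)->(2,0) | p2:(2,0)->(3,0) | p3:(2,4)->(3,4) | p4:(3,1)->(4,1)
Step 2: p0:(4,2)->(4,3) | p1:(2,0)->(3,0) | p2:(3,0)->(4,0) | p3:(3,4)->(4,4)->EXIT | p4:(4,1)->(4,2)
Step 3: p0:(4,3)->(4,4)->EXIT | p1:(3,0)->(4,0) | p2:(4,0)->(4,1) | p3:escaped | p4:(4,2)->(4,3)
Step 4: p0:escaped | p1:(4,0)->(4,1) | p2:(4,1)->(4,2) | p3:escaped | p4:(4,3)->(4,4)->EXIT
Step 5: p0:escaped | p1:(4,1)->(4,2) | p2:(4,2)->(4,3) | p3:escaped | p4:escaped
Step 6: p0:escaped | p1:(4,2)->(4,3) | p2:(4,3)->(4,4)->EXIT | p3:escaped | p4:escaped
Step 7: p0:escaped | p1:(4,3)->(4,4)->EXIT | p2:escaped | p3:escaped | p4:escaped
Exit steps: [3, 7, 6, 2, 4]
First to escape: p3 at step 2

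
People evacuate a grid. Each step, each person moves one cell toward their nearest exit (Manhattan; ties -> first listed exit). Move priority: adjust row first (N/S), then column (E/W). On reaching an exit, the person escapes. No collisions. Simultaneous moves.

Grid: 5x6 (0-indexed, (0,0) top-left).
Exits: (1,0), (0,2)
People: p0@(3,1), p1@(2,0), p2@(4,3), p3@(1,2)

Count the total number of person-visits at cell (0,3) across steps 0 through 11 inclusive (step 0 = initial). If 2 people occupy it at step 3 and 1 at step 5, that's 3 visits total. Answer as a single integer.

Step 0: p0@(3,1) p1@(2,0) p2@(4,3) p3@(1,2) -> at (0,3): 0 [-], cum=0
Step 1: p0@(2,1) p1@ESC p2@(3,3) p3@ESC -> at (0,3): 0 [-], cum=0
Step 2: p0@(1,1) p1@ESC p2@(2,3) p3@ESC -> at (0,3): 0 [-], cum=0
Step 3: p0@ESC p1@ESC p2@(1,3) p3@ESC -> at (0,3): 0 [-], cum=0
Step 4: p0@ESC p1@ESC p2@(0,3) p3@ESC -> at (0,3): 1 [p2], cum=1
Step 5: p0@ESC p1@ESC p2@ESC p3@ESC -> at (0,3): 0 [-], cum=1
Total visits = 1

Answer: 1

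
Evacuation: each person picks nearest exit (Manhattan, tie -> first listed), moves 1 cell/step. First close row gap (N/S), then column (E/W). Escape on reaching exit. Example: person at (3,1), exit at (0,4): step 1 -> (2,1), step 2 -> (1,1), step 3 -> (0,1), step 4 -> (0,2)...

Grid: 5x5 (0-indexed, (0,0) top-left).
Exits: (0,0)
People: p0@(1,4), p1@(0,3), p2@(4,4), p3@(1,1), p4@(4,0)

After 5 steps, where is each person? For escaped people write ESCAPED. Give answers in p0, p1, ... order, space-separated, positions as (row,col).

Step 1: p0:(1,4)->(0,4) | p1:(0,3)->(0,2) | p2:(4,4)->(3,4) | p3:(1,1)->(0,1) | p4:(4,0)->(3,0)
Step 2: p0:(0,4)->(0,3) | p1:(0,2)->(0,1) | p2:(3,4)->(2,4) | p3:(0,1)->(0,0)->EXIT | p4:(3,0)->(2,0)
Step 3: p0:(0,3)->(0,2) | p1:(0,1)->(0,0)->EXIT | p2:(2,4)->(1,4) | p3:escaped | p4:(2,0)->(1,0)
Step 4: p0:(0,2)->(0,1) | p1:escaped | p2:(1,4)->(0,4) | p3:escaped | p4:(1,0)->(0,0)->EXIT
Step 5: p0:(0,1)->(0,0)->EXIT | p1:escaped | p2:(0,4)->(0,3) | p3:escaped | p4:escaped

ESCAPED ESCAPED (0,3) ESCAPED ESCAPED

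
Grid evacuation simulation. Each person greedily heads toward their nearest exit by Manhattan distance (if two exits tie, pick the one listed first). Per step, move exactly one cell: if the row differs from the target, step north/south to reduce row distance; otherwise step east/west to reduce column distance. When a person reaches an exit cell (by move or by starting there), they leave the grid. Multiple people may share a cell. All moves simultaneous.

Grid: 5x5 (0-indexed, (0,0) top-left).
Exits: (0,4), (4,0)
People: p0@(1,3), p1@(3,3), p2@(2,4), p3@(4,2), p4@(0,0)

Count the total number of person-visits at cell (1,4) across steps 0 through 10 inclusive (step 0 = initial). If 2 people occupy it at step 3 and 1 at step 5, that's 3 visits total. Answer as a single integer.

Answer: 1

Derivation:
Step 0: p0@(1,3) p1@(3,3) p2@(2,4) p3@(4,2) p4@(0,0) -> at (1,4): 0 [-], cum=0
Step 1: p0@(0,3) p1@(2,3) p2@(1,4) p3@(4,1) p4@(0,1) -> at (1,4): 1 [p2], cum=1
Step 2: p0@ESC p1@(1,3) p2@ESC p3@ESC p4@(0,2) -> at (1,4): 0 [-], cum=1
Step 3: p0@ESC p1@(0,3) p2@ESC p3@ESC p4@(0,3) -> at (1,4): 0 [-], cum=1
Step 4: p0@ESC p1@ESC p2@ESC p3@ESC p4@ESC -> at (1,4): 0 [-], cum=1
Total visits = 1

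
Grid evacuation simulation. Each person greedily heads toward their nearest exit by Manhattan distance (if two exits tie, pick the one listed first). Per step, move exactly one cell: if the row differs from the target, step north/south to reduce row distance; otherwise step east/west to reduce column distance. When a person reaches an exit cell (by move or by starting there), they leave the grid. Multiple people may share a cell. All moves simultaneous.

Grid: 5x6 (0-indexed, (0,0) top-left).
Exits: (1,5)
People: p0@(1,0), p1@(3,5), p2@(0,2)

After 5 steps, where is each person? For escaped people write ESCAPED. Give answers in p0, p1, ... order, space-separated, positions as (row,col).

Step 1: p0:(1,0)->(1,1) | p1:(3,5)->(2,5) | p2:(0,2)->(1,2)
Step 2: p0:(1,1)->(1,2) | p1:(2,5)->(1,5)->EXIT | p2:(1,2)->(1,3)
Step 3: p0:(1,2)->(1,3) | p1:escaped | p2:(1,3)->(1,4)
Step 4: p0:(1,3)->(1,4) | p1:escaped | p2:(1,4)->(1,5)->EXIT
Step 5: p0:(1,4)->(1,5)->EXIT | p1:escaped | p2:escaped

ESCAPED ESCAPED ESCAPED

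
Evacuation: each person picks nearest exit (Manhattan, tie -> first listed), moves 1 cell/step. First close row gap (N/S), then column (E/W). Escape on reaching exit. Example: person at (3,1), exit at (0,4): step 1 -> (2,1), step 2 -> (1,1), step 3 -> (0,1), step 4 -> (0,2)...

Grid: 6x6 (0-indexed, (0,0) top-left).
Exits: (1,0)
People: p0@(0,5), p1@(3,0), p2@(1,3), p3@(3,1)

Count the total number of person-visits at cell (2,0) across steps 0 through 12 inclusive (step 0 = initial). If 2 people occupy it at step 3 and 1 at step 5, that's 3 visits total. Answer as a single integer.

Answer: 1

Derivation:
Step 0: p0@(0,5) p1@(3,0) p2@(1,3) p3@(3,1) -> at (2,0): 0 [-], cum=0
Step 1: p0@(1,5) p1@(2,0) p2@(1,2) p3@(2,1) -> at (2,0): 1 [p1], cum=1
Step 2: p0@(1,4) p1@ESC p2@(1,1) p3@(1,1) -> at (2,0): 0 [-], cum=1
Step 3: p0@(1,3) p1@ESC p2@ESC p3@ESC -> at (2,0): 0 [-], cum=1
Step 4: p0@(1,2) p1@ESC p2@ESC p3@ESC -> at (2,0): 0 [-], cum=1
Step 5: p0@(1,1) p1@ESC p2@ESC p3@ESC -> at (2,0): 0 [-], cum=1
Step 6: p0@ESC p1@ESC p2@ESC p3@ESC -> at (2,0): 0 [-], cum=1
Total visits = 1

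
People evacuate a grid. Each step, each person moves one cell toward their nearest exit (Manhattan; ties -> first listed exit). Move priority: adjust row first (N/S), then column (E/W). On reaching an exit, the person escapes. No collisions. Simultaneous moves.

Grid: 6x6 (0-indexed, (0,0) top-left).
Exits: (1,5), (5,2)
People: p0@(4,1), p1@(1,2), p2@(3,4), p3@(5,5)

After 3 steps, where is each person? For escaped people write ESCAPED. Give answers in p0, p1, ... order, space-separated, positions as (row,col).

Step 1: p0:(4,1)->(5,1) | p1:(1,2)->(1,3) | p2:(3,4)->(2,4) | p3:(5,5)->(5,4)
Step 2: p0:(5,1)->(5,2)->EXIT | p1:(1,3)->(1,4) | p2:(2,4)->(1,4) | p3:(5,4)->(5,3)
Step 3: p0:escaped | p1:(1,4)->(1,5)->EXIT | p2:(1,4)->(1,5)->EXIT | p3:(5,3)->(5,2)->EXIT

ESCAPED ESCAPED ESCAPED ESCAPED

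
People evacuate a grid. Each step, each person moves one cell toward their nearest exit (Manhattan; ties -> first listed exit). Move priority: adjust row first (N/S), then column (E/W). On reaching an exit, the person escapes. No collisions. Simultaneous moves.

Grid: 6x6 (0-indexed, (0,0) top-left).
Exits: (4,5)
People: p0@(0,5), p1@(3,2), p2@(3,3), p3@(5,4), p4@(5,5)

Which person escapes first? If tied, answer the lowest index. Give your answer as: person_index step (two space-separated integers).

Answer: 4 1

Derivation:
Step 1: p0:(0,5)->(1,5) | p1:(3,2)->(4,2) | p2:(3,3)->(4,3) | p3:(5,4)->(4,4) | p4:(5,5)->(4,5)->EXIT
Step 2: p0:(1,5)->(2,5) | p1:(4,2)->(4,3) | p2:(4,3)->(4,4) | p3:(4,4)->(4,5)->EXIT | p4:escaped
Step 3: p0:(2,5)->(3,5) | p1:(4,3)->(4,4) | p2:(4,4)->(4,5)->EXIT | p3:escaped | p4:escaped
Step 4: p0:(3,5)->(4,5)->EXIT | p1:(4,4)->(4,5)->EXIT | p2:escaped | p3:escaped | p4:escaped
Exit steps: [4, 4, 3, 2, 1]
First to escape: p4 at step 1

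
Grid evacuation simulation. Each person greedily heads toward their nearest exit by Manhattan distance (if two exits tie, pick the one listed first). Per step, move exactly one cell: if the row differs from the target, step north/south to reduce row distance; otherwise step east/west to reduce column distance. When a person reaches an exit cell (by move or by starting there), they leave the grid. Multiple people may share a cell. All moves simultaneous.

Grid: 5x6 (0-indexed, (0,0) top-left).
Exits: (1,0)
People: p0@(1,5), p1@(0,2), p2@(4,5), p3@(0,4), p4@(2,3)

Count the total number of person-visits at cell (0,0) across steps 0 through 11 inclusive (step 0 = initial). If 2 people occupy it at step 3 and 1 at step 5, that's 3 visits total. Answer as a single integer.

Answer: 0

Derivation:
Step 0: p0@(1,5) p1@(0,2) p2@(4,5) p3@(0,4) p4@(2,3) -> at (0,0): 0 [-], cum=0
Step 1: p0@(1,4) p1@(1,2) p2@(3,5) p3@(1,4) p4@(1,3) -> at (0,0): 0 [-], cum=0
Step 2: p0@(1,3) p1@(1,1) p2@(2,5) p3@(1,3) p4@(1,2) -> at (0,0): 0 [-], cum=0
Step 3: p0@(1,2) p1@ESC p2@(1,5) p3@(1,2) p4@(1,1) -> at (0,0): 0 [-], cum=0
Step 4: p0@(1,1) p1@ESC p2@(1,4) p3@(1,1) p4@ESC -> at (0,0): 0 [-], cum=0
Step 5: p0@ESC p1@ESC p2@(1,3) p3@ESC p4@ESC -> at (0,0): 0 [-], cum=0
Step 6: p0@ESC p1@ESC p2@(1,2) p3@ESC p4@ESC -> at (0,0): 0 [-], cum=0
Step 7: p0@ESC p1@ESC p2@(1,1) p3@ESC p4@ESC -> at (0,0): 0 [-], cum=0
Step 8: p0@ESC p1@ESC p2@ESC p3@ESC p4@ESC -> at (0,0): 0 [-], cum=0
Total visits = 0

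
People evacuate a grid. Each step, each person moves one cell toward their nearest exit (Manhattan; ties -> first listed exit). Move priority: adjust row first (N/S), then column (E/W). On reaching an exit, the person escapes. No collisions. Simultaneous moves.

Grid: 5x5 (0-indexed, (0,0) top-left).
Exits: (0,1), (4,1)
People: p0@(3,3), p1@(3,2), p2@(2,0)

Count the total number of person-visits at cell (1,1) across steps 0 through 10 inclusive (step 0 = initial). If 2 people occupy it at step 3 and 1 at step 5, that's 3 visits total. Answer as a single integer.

Answer: 0

Derivation:
Step 0: p0@(3,3) p1@(3,2) p2@(2,0) -> at (1,1): 0 [-], cum=0
Step 1: p0@(4,3) p1@(4,2) p2@(1,0) -> at (1,1): 0 [-], cum=0
Step 2: p0@(4,2) p1@ESC p2@(0,0) -> at (1,1): 0 [-], cum=0
Step 3: p0@ESC p1@ESC p2@ESC -> at (1,1): 0 [-], cum=0
Total visits = 0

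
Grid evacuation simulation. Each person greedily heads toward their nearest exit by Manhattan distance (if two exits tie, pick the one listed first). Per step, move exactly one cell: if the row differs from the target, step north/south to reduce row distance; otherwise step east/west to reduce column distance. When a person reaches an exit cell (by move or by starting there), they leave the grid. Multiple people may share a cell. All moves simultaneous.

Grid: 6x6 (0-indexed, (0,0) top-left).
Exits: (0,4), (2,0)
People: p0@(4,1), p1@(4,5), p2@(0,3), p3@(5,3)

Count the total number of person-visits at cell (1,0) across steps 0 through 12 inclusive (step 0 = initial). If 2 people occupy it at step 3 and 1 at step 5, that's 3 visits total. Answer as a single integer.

Answer: 0

Derivation:
Step 0: p0@(4,1) p1@(4,5) p2@(0,3) p3@(5,3) -> at (1,0): 0 [-], cum=0
Step 1: p0@(3,1) p1@(3,5) p2@ESC p3@(4,3) -> at (1,0): 0 [-], cum=0
Step 2: p0@(2,1) p1@(2,5) p2@ESC p3@(3,3) -> at (1,0): 0 [-], cum=0
Step 3: p0@ESC p1@(1,5) p2@ESC p3@(2,3) -> at (1,0): 0 [-], cum=0
Step 4: p0@ESC p1@(0,5) p2@ESC p3@(1,3) -> at (1,0): 0 [-], cum=0
Step 5: p0@ESC p1@ESC p2@ESC p3@(0,3) -> at (1,0): 0 [-], cum=0
Step 6: p0@ESC p1@ESC p2@ESC p3@ESC -> at (1,0): 0 [-], cum=0
Total visits = 0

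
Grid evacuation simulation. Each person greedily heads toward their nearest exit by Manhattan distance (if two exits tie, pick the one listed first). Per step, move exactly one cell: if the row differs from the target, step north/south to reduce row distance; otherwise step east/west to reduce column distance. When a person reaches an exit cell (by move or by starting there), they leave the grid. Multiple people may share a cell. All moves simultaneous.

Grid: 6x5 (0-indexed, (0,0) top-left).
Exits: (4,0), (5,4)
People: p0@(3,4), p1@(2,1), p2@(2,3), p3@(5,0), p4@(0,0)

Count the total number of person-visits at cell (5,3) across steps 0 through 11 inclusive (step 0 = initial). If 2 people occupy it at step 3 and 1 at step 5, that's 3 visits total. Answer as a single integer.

Step 0: p0@(3,4) p1@(2,1) p2@(2,3) p3@(5,0) p4@(0,0) -> at (5,3): 0 [-], cum=0
Step 1: p0@(4,4) p1@(3,1) p2@(3,3) p3@ESC p4@(1,0) -> at (5,3): 0 [-], cum=0
Step 2: p0@ESC p1@(4,1) p2@(4,3) p3@ESC p4@(2,0) -> at (5,3): 0 [-], cum=0
Step 3: p0@ESC p1@ESC p2@(5,3) p3@ESC p4@(3,0) -> at (5,3): 1 [p2], cum=1
Step 4: p0@ESC p1@ESC p2@ESC p3@ESC p4@ESC -> at (5,3): 0 [-], cum=1
Total visits = 1

Answer: 1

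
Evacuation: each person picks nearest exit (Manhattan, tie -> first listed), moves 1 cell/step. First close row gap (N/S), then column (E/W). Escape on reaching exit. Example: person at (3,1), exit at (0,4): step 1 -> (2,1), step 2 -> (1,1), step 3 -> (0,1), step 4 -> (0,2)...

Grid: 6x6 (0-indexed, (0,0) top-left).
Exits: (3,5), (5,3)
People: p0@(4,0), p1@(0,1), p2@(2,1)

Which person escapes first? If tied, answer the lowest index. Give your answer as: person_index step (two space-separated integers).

Step 1: p0:(4,0)->(5,0) | p1:(0,1)->(1,1) | p2:(2,1)->(3,1)
Step 2: p0:(5,0)->(5,1) | p1:(1,1)->(2,1) | p2:(3,1)->(3,2)
Step 3: p0:(5,1)->(5,2) | p1:(2,1)->(3,1) | p2:(3,2)->(3,3)
Step 4: p0:(5,2)->(5,3)->EXIT | p1:(3,1)->(3,2) | p2:(3,3)->(3,4)
Step 5: p0:escaped | p1:(3,2)->(3,3) | p2:(3,4)->(3,5)->EXIT
Step 6: p0:escaped | p1:(3,3)->(3,4) | p2:escaped
Step 7: p0:escaped | p1:(3,4)->(3,5)->EXIT | p2:escaped
Exit steps: [4, 7, 5]
First to escape: p0 at step 4

Answer: 0 4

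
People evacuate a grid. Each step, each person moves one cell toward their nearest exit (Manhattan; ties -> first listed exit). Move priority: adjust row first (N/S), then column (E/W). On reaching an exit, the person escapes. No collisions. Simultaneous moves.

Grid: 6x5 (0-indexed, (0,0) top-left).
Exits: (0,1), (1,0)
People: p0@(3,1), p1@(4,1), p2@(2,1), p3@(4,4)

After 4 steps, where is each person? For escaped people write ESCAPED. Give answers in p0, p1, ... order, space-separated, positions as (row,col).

Step 1: p0:(3,1)->(2,1) | p1:(4,1)->(3,1) | p2:(2,1)->(1,1) | p3:(4,4)->(3,4)
Step 2: p0:(2,1)->(1,1) | p1:(3,1)->(2,1) | p2:(1,1)->(0,1)->EXIT | p3:(3,4)->(2,4)
Step 3: p0:(1,1)->(0,1)->EXIT | p1:(2,1)->(1,1) | p2:escaped | p3:(2,4)->(1,4)
Step 4: p0:escaped | p1:(1,1)->(0,1)->EXIT | p2:escaped | p3:(1,4)->(0,4)

ESCAPED ESCAPED ESCAPED (0,4)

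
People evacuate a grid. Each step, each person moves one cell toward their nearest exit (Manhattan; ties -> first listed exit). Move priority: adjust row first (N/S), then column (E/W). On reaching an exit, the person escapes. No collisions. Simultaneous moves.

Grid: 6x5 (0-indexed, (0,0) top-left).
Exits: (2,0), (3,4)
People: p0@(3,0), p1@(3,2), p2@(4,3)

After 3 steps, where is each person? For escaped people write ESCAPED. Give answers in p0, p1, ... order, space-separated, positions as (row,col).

Step 1: p0:(3,0)->(2,0)->EXIT | p1:(3,2)->(3,3) | p2:(4,3)->(3,3)
Step 2: p0:escaped | p1:(3,3)->(3,4)->EXIT | p2:(3,3)->(3,4)->EXIT

ESCAPED ESCAPED ESCAPED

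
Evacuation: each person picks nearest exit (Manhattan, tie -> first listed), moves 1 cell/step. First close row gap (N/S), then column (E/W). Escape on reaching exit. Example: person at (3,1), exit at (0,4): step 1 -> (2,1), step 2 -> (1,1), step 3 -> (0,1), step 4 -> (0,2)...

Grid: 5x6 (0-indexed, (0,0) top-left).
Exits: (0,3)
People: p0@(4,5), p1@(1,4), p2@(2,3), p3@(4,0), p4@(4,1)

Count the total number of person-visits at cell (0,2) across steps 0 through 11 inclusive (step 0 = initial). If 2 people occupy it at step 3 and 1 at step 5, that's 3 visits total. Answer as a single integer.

Step 0: p0@(4,5) p1@(1,4) p2@(2,3) p3@(4,0) p4@(4,1) -> at (0,2): 0 [-], cum=0
Step 1: p0@(3,5) p1@(0,4) p2@(1,3) p3@(3,0) p4@(3,1) -> at (0,2): 0 [-], cum=0
Step 2: p0@(2,5) p1@ESC p2@ESC p3@(2,0) p4@(2,1) -> at (0,2): 0 [-], cum=0
Step 3: p0@(1,5) p1@ESC p2@ESC p3@(1,0) p4@(1,1) -> at (0,2): 0 [-], cum=0
Step 4: p0@(0,5) p1@ESC p2@ESC p3@(0,0) p4@(0,1) -> at (0,2): 0 [-], cum=0
Step 5: p0@(0,4) p1@ESC p2@ESC p3@(0,1) p4@(0,2) -> at (0,2): 1 [p4], cum=1
Step 6: p0@ESC p1@ESC p2@ESC p3@(0,2) p4@ESC -> at (0,2): 1 [p3], cum=2
Step 7: p0@ESC p1@ESC p2@ESC p3@ESC p4@ESC -> at (0,2): 0 [-], cum=2
Total visits = 2

Answer: 2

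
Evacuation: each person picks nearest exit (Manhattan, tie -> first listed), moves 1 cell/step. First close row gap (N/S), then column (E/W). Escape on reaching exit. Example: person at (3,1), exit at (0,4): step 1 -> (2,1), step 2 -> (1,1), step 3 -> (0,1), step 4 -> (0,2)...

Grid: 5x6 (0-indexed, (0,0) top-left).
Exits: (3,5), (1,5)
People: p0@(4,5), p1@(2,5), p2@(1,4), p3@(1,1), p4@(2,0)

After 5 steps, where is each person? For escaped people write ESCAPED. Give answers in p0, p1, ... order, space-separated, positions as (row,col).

Step 1: p0:(4,5)->(3,5)->EXIT | p1:(2,5)->(3,5)->EXIT | p2:(1,4)->(1,5)->EXIT | p3:(1,1)->(1,2) | p4:(2,0)->(3,0)
Step 2: p0:escaped | p1:escaped | p2:escaped | p3:(1,2)->(1,3) | p4:(3,0)->(3,1)
Step 3: p0:escaped | p1:escaped | p2:escaped | p3:(1,3)->(1,4) | p4:(3,1)->(3,2)
Step 4: p0:escaped | p1:escaped | p2:escaped | p3:(1,4)->(1,5)->EXIT | p4:(3,2)->(3,3)
Step 5: p0:escaped | p1:escaped | p2:escaped | p3:escaped | p4:(3,3)->(3,4)

ESCAPED ESCAPED ESCAPED ESCAPED (3,4)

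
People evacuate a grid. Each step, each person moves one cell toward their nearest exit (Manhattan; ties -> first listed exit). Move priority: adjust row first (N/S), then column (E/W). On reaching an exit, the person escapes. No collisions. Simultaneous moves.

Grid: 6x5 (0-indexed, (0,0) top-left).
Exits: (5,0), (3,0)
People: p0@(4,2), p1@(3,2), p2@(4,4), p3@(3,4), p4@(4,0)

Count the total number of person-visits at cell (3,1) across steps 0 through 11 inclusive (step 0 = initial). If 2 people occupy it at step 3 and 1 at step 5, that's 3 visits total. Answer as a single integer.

Answer: 2

Derivation:
Step 0: p0@(4,2) p1@(3,2) p2@(4,4) p3@(3,4) p4@(4,0) -> at (3,1): 0 [-], cum=0
Step 1: p0@(5,2) p1@(3,1) p2@(5,4) p3@(3,3) p4@ESC -> at (3,1): 1 [p1], cum=1
Step 2: p0@(5,1) p1@ESC p2@(5,3) p3@(3,2) p4@ESC -> at (3,1): 0 [-], cum=1
Step 3: p0@ESC p1@ESC p2@(5,2) p3@(3,1) p4@ESC -> at (3,1): 1 [p3], cum=2
Step 4: p0@ESC p1@ESC p2@(5,1) p3@ESC p4@ESC -> at (3,1): 0 [-], cum=2
Step 5: p0@ESC p1@ESC p2@ESC p3@ESC p4@ESC -> at (3,1): 0 [-], cum=2
Total visits = 2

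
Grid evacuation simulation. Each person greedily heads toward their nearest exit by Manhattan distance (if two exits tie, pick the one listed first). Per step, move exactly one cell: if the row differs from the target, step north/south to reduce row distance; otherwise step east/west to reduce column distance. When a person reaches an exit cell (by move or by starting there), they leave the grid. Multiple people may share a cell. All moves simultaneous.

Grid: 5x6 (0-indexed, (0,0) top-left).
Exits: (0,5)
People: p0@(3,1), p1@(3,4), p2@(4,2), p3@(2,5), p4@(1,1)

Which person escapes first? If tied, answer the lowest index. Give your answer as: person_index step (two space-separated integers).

Answer: 3 2

Derivation:
Step 1: p0:(3,1)->(2,1) | p1:(3,4)->(2,4) | p2:(4,2)->(3,2) | p3:(2,5)->(1,5) | p4:(1,1)->(0,1)
Step 2: p0:(2,1)->(1,1) | p1:(2,4)->(1,4) | p2:(3,2)->(2,2) | p3:(1,5)->(0,5)->EXIT | p4:(0,1)->(0,2)
Step 3: p0:(1,1)->(0,1) | p1:(1,4)->(0,4) | p2:(2,2)->(1,2) | p3:escaped | p4:(0,2)->(0,3)
Step 4: p0:(0,1)->(0,2) | p1:(0,4)->(0,5)->EXIT | p2:(1,2)->(0,2) | p3:escaped | p4:(0,3)->(0,4)
Step 5: p0:(0,2)->(0,3) | p1:escaped | p2:(0,2)->(0,3) | p3:escaped | p4:(0,4)->(0,5)->EXIT
Step 6: p0:(0,3)->(0,4) | p1:escaped | p2:(0,3)->(0,4) | p3:escaped | p4:escaped
Step 7: p0:(0,4)->(0,5)->EXIT | p1:escaped | p2:(0,4)->(0,5)->EXIT | p3:escaped | p4:escaped
Exit steps: [7, 4, 7, 2, 5]
First to escape: p3 at step 2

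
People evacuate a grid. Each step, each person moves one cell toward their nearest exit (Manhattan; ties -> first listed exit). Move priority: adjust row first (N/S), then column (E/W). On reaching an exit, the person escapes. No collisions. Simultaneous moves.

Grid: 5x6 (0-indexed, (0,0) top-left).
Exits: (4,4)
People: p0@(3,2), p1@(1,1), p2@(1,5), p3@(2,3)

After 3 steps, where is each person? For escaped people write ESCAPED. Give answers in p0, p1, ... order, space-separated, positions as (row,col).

Step 1: p0:(3,2)->(4,2) | p1:(1,1)->(2,1) | p2:(1,5)->(2,5) | p3:(2,3)->(3,3)
Step 2: p0:(4,2)->(4,3) | p1:(2,1)->(3,1) | p2:(2,5)->(3,5) | p3:(3,3)->(4,3)
Step 3: p0:(4,3)->(4,4)->EXIT | p1:(3,1)->(4,1) | p2:(3,5)->(4,5) | p3:(4,3)->(4,4)->EXIT

ESCAPED (4,1) (4,5) ESCAPED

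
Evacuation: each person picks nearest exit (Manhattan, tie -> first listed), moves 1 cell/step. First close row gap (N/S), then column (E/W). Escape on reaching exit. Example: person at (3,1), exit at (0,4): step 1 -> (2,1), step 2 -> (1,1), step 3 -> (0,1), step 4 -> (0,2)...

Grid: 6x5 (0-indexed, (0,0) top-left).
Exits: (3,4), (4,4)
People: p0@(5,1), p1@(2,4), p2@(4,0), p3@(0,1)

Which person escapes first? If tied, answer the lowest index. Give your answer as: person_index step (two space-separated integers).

Step 1: p0:(5,1)->(4,1) | p1:(2,4)->(3,4)->EXIT | p2:(4,0)->(4,1) | p3:(0,1)->(1,1)
Step 2: p0:(4,1)->(4,2) | p1:escaped | p2:(4,1)->(4,2) | p3:(1,1)->(2,1)
Step 3: p0:(4,2)->(4,3) | p1:escaped | p2:(4,2)->(4,3) | p3:(2,1)->(3,1)
Step 4: p0:(4,3)->(4,4)->EXIT | p1:escaped | p2:(4,3)->(4,4)->EXIT | p3:(3,1)->(3,2)
Step 5: p0:escaped | p1:escaped | p2:escaped | p3:(3,2)->(3,3)
Step 6: p0:escaped | p1:escaped | p2:escaped | p3:(3,3)->(3,4)->EXIT
Exit steps: [4, 1, 4, 6]
First to escape: p1 at step 1

Answer: 1 1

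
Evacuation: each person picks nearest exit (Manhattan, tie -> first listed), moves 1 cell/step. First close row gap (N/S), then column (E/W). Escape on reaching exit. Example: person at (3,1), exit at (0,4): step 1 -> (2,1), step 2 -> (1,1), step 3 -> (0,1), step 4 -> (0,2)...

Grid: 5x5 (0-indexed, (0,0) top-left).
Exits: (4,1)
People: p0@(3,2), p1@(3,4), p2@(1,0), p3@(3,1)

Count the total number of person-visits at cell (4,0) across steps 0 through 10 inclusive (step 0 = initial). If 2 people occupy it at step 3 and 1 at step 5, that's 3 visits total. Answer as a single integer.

Answer: 1

Derivation:
Step 0: p0@(3,2) p1@(3,4) p2@(1,0) p3@(3,1) -> at (4,0): 0 [-], cum=0
Step 1: p0@(4,2) p1@(4,4) p2@(2,0) p3@ESC -> at (4,0): 0 [-], cum=0
Step 2: p0@ESC p1@(4,3) p2@(3,0) p3@ESC -> at (4,0): 0 [-], cum=0
Step 3: p0@ESC p1@(4,2) p2@(4,0) p3@ESC -> at (4,0): 1 [p2], cum=1
Step 4: p0@ESC p1@ESC p2@ESC p3@ESC -> at (4,0): 0 [-], cum=1
Total visits = 1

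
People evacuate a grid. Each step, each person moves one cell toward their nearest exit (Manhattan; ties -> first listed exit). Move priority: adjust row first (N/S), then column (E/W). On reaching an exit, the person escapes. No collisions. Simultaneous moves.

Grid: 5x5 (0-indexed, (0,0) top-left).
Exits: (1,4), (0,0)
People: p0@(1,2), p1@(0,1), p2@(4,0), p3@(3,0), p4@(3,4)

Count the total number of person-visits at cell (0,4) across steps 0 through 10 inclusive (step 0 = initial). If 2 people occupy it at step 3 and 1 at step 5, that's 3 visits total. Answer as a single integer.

Answer: 0

Derivation:
Step 0: p0@(1,2) p1@(0,1) p2@(4,0) p3@(3,0) p4@(3,4) -> at (0,4): 0 [-], cum=0
Step 1: p0@(1,3) p1@ESC p2@(3,0) p3@(2,0) p4@(2,4) -> at (0,4): 0 [-], cum=0
Step 2: p0@ESC p1@ESC p2@(2,0) p3@(1,0) p4@ESC -> at (0,4): 0 [-], cum=0
Step 3: p0@ESC p1@ESC p2@(1,0) p3@ESC p4@ESC -> at (0,4): 0 [-], cum=0
Step 4: p0@ESC p1@ESC p2@ESC p3@ESC p4@ESC -> at (0,4): 0 [-], cum=0
Total visits = 0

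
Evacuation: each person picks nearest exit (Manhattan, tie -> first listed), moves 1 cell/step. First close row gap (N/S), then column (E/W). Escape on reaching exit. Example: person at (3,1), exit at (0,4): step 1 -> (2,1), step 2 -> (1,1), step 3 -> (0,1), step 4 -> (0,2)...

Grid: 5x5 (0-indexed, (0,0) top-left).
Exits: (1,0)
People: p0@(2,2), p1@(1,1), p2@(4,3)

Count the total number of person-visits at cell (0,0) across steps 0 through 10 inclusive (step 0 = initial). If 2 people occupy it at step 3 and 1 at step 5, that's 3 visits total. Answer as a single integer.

Step 0: p0@(2,2) p1@(1,1) p2@(4,3) -> at (0,0): 0 [-], cum=0
Step 1: p0@(1,2) p1@ESC p2@(3,3) -> at (0,0): 0 [-], cum=0
Step 2: p0@(1,1) p1@ESC p2@(2,3) -> at (0,0): 0 [-], cum=0
Step 3: p0@ESC p1@ESC p2@(1,3) -> at (0,0): 0 [-], cum=0
Step 4: p0@ESC p1@ESC p2@(1,2) -> at (0,0): 0 [-], cum=0
Step 5: p0@ESC p1@ESC p2@(1,1) -> at (0,0): 0 [-], cum=0
Step 6: p0@ESC p1@ESC p2@ESC -> at (0,0): 0 [-], cum=0
Total visits = 0

Answer: 0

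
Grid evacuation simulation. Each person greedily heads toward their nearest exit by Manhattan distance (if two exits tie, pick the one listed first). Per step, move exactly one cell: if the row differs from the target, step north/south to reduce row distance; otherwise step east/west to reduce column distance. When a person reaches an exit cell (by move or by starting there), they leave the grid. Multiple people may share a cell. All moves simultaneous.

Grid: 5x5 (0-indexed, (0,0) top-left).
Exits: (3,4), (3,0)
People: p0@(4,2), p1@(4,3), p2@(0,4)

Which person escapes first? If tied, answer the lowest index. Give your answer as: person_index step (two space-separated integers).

Step 1: p0:(4,2)->(3,2) | p1:(4,3)->(3,3) | p2:(0,4)->(1,4)
Step 2: p0:(3,2)->(3,3) | p1:(3,3)->(3,4)->EXIT | p2:(1,4)->(2,4)
Step 3: p0:(3,3)->(3,4)->EXIT | p1:escaped | p2:(2,4)->(3,4)->EXIT
Exit steps: [3, 2, 3]
First to escape: p1 at step 2

Answer: 1 2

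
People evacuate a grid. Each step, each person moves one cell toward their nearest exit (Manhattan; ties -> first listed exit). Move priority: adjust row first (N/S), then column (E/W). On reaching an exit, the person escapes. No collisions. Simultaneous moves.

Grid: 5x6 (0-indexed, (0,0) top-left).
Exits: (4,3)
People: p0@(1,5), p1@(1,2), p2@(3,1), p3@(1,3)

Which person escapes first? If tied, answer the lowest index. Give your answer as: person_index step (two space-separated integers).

Answer: 2 3

Derivation:
Step 1: p0:(1,5)->(2,5) | p1:(1,2)->(2,2) | p2:(3,1)->(4,1) | p3:(1,3)->(2,3)
Step 2: p0:(2,5)->(3,5) | p1:(2,2)->(3,2) | p2:(4,1)->(4,2) | p3:(2,3)->(3,3)
Step 3: p0:(3,5)->(4,5) | p1:(3,2)->(4,2) | p2:(4,2)->(4,3)->EXIT | p3:(3,3)->(4,3)->EXIT
Step 4: p0:(4,5)->(4,4) | p1:(4,2)->(4,3)->EXIT | p2:escaped | p3:escaped
Step 5: p0:(4,4)->(4,3)->EXIT | p1:escaped | p2:escaped | p3:escaped
Exit steps: [5, 4, 3, 3]
First to escape: p2 at step 3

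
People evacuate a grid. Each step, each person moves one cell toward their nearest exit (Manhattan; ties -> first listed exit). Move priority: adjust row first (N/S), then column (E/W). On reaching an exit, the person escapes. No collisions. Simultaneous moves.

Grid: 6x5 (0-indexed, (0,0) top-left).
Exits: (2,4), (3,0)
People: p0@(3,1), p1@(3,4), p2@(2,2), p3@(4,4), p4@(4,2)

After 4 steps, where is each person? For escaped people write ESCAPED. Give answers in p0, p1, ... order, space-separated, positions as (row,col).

Step 1: p0:(3,1)->(3,0)->EXIT | p1:(3,4)->(2,4)->EXIT | p2:(2,2)->(2,3) | p3:(4,4)->(3,4) | p4:(4,2)->(3,2)
Step 2: p0:escaped | p1:escaped | p2:(2,3)->(2,4)->EXIT | p3:(3,4)->(2,4)->EXIT | p4:(3,2)->(3,1)
Step 3: p0:escaped | p1:escaped | p2:escaped | p3:escaped | p4:(3,1)->(3,0)->EXIT

ESCAPED ESCAPED ESCAPED ESCAPED ESCAPED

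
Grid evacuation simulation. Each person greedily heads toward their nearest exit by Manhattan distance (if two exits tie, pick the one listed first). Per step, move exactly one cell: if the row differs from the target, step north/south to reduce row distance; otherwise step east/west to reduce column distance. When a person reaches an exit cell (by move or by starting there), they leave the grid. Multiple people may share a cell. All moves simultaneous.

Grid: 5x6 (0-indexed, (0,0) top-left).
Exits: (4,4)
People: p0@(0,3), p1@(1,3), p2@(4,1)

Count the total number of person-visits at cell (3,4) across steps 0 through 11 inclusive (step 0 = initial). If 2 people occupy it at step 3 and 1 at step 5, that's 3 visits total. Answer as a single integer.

Answer: 0

Derivation:
Step 0: p0@(0,3) p1@(1,3) p2@(4,1) -> at (3,4): 0 [-], cum=0
Step 1: p0@(1,3) p1@(2,3) p2@(4,2) -> at (3,4): 0 [-], cum=0
Step 2: p0@(2,3) p1@(3,3) p2@(4,3) -> at (3,4): 0 [-], cum=0
Step 3: p0@(3,3) p1@(4,3) p2@ESC -> at (3,4): 0 [-], cum=0
Step 4: p0@(4,3) p1@ESC p2@ESC -> at (3,4): 0 [-], cum=0
Step 5: p0@ESC p1@ESC p2@ESC -> at (3,4): 0 [-], cum=0
Total visits = 0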